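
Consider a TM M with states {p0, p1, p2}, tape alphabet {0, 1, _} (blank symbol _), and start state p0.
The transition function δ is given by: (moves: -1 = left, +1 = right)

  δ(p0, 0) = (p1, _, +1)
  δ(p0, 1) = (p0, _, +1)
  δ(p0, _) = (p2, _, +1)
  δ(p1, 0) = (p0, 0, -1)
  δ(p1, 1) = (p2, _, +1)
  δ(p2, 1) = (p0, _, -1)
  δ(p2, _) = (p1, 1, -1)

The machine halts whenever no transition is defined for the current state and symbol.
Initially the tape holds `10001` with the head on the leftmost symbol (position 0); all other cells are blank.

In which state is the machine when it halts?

p0 | [1]0001   read 1 → write _, move +1, go to p0
p0 | _[0]001   read 0 → write _, move +1, go to p1
p1 | __[0]01   read 0 → write 0, move -1, go to p0
p0 | _[_]001   read _ → write _, move +1, go to p2
p2 | __[0]01
No transition is defined for (p2, 0); M halts in state p2.

p2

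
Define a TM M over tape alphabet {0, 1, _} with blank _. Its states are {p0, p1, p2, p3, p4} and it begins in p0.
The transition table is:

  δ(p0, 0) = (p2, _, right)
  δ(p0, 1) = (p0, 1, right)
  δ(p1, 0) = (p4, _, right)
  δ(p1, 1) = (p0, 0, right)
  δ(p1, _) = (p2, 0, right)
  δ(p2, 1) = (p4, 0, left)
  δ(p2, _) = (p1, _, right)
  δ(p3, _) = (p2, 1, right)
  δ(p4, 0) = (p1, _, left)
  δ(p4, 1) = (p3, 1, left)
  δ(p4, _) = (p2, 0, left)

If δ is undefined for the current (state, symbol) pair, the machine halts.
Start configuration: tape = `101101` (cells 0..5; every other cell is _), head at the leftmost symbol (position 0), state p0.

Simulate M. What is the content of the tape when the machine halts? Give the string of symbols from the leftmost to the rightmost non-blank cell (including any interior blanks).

p0 | __[1]01101   read 1 → write 1, move right, go to p0
p0 | __1[0]1101   read 0 → write _, move right, go to p2
p2 | __1_[1]101   read 1 → write 0, move left, go to p4
p4 | __1[_]0101   read _ → write 0, move left, go to p2
p2 | __[1]00101   read 1 → write 0, move left, go to p4
p4 | _[_]000101   read _ → write 0, move left, go to p2
p2 | [_]0000101   read _ → write _, move right, go to p1
p1 | _[0]000101   read 0 → write _, move right, go to p4
p4 | __[0]00101   read 0 → write _, move left, go to p1
p1 | _[_]_00101   read _ → write 0, move right, go to p2
p2 | _0[_]00101   read _ → write _, move right, go to p1
p1 | _0_[0]0101   read 0 → write _, move right, go to p4
p4 | _0__[0]101   read 0 → write _, move left, go to p1
p1 | _0_[_]_101   read _ → write 0, move right, go to p2
p2 | _0_0[_]101   read _ → write _, move right, go to p1
p1 | _0_0_[1]01   read 1 → write 0, move right, go to p0
p0 | _0_0_0[0]1   read 0 → write _, move right, go to p2
p2 | _0_0_0_[1]   read 1 → write 0, move left, go to p4
p4 | _0_0_0[_]0   read _ → write 0, move left, go to p2
p2 | _0_0_[0]00
The non-blank tape span at halt is 0_0_000.

0_0_000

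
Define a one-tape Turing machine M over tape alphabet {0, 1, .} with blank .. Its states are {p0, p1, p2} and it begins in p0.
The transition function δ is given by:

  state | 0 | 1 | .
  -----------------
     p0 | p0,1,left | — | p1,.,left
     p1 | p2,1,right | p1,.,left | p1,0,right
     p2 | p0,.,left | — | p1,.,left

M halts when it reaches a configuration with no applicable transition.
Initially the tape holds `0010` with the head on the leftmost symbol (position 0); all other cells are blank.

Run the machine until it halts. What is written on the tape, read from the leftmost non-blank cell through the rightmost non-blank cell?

0000110

p0 | ...[0]010   read 0 → write 1, move left, go to p0
p0 | ..[.]1010   read . → write ., move left, go to p1
p1 | .[.].1010   read . → write 0, move right, go to p1
p1 | .0[.]1010   read . → write 0, move right, go to p1
p1 | .00[1]010   read 1 → write ., move left, go to p1
p1 | .0[0].010   read 0 → write 1, move right, go to p2
p2 | .01[.]010   read . → write ., move left, go to p1
p1 | .0[1].010   read 1 → write ., move left, go to p1
p1 | .[0]..010   read 0 → write 1, move right, go to p2
p2 | .1[.].010   read . → write ., move left, go to p1
p1 | .[1]..010   read 1 → write ., move left, go to p1
p1 | [.]...010   read . → write 0, move right, go to p1
p1 | 0[.]..010   read . → write 0, move right, go to p1
p1 | 00[.].010   read . → write 0, move right, go to p1
p1 | 000[.]010   read . → write 0, move right, go to p1
p1 | 0000[0]10   read 0 → write 1, move right, go to p2
p2 | 00001[1]0
The non-blank tape span at halt is 0000110.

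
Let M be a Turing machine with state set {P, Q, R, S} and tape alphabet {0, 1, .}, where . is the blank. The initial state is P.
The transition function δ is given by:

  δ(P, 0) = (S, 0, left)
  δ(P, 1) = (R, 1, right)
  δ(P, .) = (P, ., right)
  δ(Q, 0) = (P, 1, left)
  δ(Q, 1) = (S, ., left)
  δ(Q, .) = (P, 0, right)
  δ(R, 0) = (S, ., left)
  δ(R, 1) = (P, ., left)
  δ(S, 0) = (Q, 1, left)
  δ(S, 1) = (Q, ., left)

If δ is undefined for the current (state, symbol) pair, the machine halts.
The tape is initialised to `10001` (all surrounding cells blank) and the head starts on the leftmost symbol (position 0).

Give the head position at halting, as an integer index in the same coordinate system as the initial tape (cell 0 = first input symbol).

1

state=P head=0 tape=.[1]0001   (P,1)→(R,1,right)
state=R head=1 tape=.1[0]001   (R,0)→(S,.,left)
state=S head=0 tape=.[1].001   (S,1)→(Q,.,left)
state=Q head=-1 tape=[.]..001   (Q,.)→(P,0,right)
state=P head=0 tape=0[.].001   (P,.)→(P,.,right)
state=P head=1 tape=0.[.]001   (P,.)→(P,.,right)
state=P head=2 tape=0..[0]01   (P,0)→(S,0,left)
state=S head=1 tape=0.[.]001
At halt the head is at cell 1.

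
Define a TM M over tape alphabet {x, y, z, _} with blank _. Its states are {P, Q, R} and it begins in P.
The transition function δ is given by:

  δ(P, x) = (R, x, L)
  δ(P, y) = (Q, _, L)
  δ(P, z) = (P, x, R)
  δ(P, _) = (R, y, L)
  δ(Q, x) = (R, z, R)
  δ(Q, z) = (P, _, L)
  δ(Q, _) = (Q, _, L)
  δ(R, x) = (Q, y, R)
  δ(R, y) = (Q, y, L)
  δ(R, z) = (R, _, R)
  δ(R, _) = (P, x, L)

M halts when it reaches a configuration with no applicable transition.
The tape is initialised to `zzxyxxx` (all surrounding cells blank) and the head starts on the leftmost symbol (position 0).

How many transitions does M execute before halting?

22

state=P head=0 tape=[z]zxyxxx   (P,z)→(P,x,R)
state=P head=1 tape=x[z]xyxxx   (P,z)→(P,x,R)
state=P head=2 tape=xx[x]yxxx   (P,x)→(R,x,L)
state=R head=1 tape=x[x]xyxxx   (R,x)→(Q,y,R)
state=Q head=2 tape=xy[x]yxxx   (Q,x)→(R,z,R)
state=R head=3 tape=xyz[y]xxx   (R,y)→(Q,y,L)
state=Q head=2 tape=xy[z]yxxx   (Q,z)→(P,_,L)
state=P head=1 tape=x[y]_yxxx   (P,y)→(Q,_,L)
state=Q head=0 tape=[x]__yxxx   (Q,x)→(R,z,R)
state=R head=1 tape=z[_]_yxxx   (R,_)→(P,x,L)
state=P head=0 tape=[z]x_yxxx   (P,z)→(P,x,R)
state=P head=1 tape=x[x]_yxxx   (P,x)→(R,x,L)
state=R head=0 tape=[x]x_yxxx   (R,x)→(Q,y,R)
state=Q head=1 tape=y[x]_yxxx   (Q,x)→(R,z,R)
state=R head=2 tape=yz[_]yxxx   (R,_)→(P,x,L)
state=P head=1 tape=y[z]xyxxx   (P,z)→(P,x,R)
state=P head=2 tape=yx[x]yxxx   (P,x)→(R,x,L)
state=R head=1 tape=y[x]xyxxx   (R,x)→(Q,y,R)
state=Q head=2 tape=yy[x]yxxx   (Q,x)→(R,z,R)
state=R head=3 tape=yyz[y]xxx   (R,y)→(Q,y,L)
state=Q head=2 tape=yy[z]yxxx   (Q,z)→(P,_,L)
state=P head=1 tape=y[y]_yxxx   (P,y)→(Q,_,L)
state=Q head=0 tape=[y]__yxxx
M halts after 22 transitions.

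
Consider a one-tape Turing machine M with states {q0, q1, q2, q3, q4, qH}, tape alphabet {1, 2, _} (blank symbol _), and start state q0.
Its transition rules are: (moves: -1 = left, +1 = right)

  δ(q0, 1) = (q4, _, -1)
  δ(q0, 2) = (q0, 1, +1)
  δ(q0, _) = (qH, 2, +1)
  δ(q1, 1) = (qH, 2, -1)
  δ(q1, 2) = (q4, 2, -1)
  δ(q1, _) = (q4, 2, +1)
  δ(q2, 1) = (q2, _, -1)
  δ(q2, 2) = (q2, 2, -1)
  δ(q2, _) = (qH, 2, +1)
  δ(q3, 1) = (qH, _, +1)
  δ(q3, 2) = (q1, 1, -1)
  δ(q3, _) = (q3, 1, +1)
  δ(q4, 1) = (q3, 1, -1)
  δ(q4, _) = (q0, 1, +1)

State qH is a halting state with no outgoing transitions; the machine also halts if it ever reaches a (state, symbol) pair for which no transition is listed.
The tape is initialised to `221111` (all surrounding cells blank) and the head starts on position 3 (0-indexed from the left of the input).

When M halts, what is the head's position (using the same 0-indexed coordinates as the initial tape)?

q0 | _221[1]11   read 1 → write _, move -1, go to q4
q4 | _22[1]_11   read 1 → write 1, move -1, go to q3
q3 | _2[2]1_11   read 2 → write 1, move -1, go to q1
q1 | _[2]11_11   read 2 → write 2, move -1, go to q4
q4 | [_]211_11   read _ → write 1, move +1, go to q0
q0 | 1[2]11_11   read 2 → write 1, move +1, go to q0
q0 | 11[1]1_11   read 1 → write _, move -1, go to q4
q4 | 1[1]_1_11   read 1 → write 1, move -1, go to q3
q3 | [1]1_1_11   read 1 → write _, move +1, go to qH
qH | _[1]_1_11
At halt the head is at cell 0.

0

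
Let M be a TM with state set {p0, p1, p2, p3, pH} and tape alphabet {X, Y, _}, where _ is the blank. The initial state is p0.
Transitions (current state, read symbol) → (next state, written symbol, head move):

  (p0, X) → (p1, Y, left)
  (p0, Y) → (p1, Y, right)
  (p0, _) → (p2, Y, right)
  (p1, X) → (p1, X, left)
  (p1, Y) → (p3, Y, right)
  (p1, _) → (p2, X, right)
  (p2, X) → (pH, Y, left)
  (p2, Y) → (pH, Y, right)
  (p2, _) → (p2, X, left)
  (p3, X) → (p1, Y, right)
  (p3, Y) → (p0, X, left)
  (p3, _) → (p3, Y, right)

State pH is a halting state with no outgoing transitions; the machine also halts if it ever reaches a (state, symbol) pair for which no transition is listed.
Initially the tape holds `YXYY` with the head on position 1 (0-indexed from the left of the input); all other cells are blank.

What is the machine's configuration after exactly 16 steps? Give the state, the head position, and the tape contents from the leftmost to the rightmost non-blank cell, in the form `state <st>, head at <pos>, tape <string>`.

state pH, head at 3, tape YYYYYX

state=p0 head=1 tape=Y[X]YY__   (p0,X)→(p1,Y,left)
state=p1 head=0 tape=[Y]YYY__   (p1,Y)→(p3,Y,right)
state=p3 head=1 tape=Y[Y]YY__   (p3,Y)→(p0,X,left)
state=p0 head=0 tape=[Y]XYY__   (p0,Y)→(p1,Y,right)
state=p1 head=1 tape=Y[X]YY__   (p1,X)→(p1,X,left)
state=p1 head=0 tape=[Y]XYY__   (p1,Y)→(p3,Y,right)
state=p3 head=1 tape=Y[X]YY__   (p3,X)→(p1,Y,right)
state=p1 head=2 tape=YY[Y]Y__   (p1,Y)→(p3,Y,right)
state=p3 head=3 tape=YYY[Y]__   (p3,Y)→(p0,X,left)
state=p0 head=2 tape=YY[Y]X__   (p0,Y)→(p1,Y,right)
state=p1 head=3 tape=YYY[X]__   (p1,X)→(p1,X,left)
state=p1 head=2 tape=YY[Y]X__   (p1,Y)→(p3,Y,right)
state=p3 head=3 tape=YYY[X]__   (p3,X)→(p1,Y,right)
state=p1 head=4 tape=YYYY[_]_   (p1,_)→(p2,X,right)
state=p2 head=5 tape=YYYYX[_]   (p2,_)→(p2,X,left)
state=p2 head=4 tape=YYYY[X]X   (p2,X)→(pH,Y,left)
state=pH head=3 tape=YYY[Y]YX
After 16 steps: state pH, head at 3, tape YYYYYX.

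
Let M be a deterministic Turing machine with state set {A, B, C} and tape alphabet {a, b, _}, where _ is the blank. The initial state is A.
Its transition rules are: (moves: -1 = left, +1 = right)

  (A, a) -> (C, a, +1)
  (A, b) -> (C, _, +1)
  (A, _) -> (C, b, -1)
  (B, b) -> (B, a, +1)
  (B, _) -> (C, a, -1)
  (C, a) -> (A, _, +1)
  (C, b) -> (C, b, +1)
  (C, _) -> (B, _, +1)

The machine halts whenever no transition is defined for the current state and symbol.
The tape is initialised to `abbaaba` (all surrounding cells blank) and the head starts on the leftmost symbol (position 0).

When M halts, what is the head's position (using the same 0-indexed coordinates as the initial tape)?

state=A head=0 tape=[a]bbaaba____   (A,a)→(C,a,+1)
state=C head=1 tape=a[b]baaba____   (C,b)→(C,b,+1)
state=C head=2 tape=ab[b]aaba____   (C,b)→(C,b,+1)
state=C head=3 tape=abb[a]aba____   (C,a)→(A,_,+1)
state=A head=4 tape=abb_[a]ba____   (A,a)→(C,a,+1)
state=C head=5 tape=abb_a[b]a____   (C,b)→(C,b,+1)
state=C head=6 tape=abb_ab[a]____   (C,a)→(A,_,+1)
state=A head=7 tape=abb_ab_[_]___   (A,_)→(C,b,-1)
state=C head=6 tape=abb_ab[_]b___   (C,_)→(B,_,+1)
state=B head=7 tape=abb_ab_[b]___   (B,b)→(B,a,+1)
state=B head=8 tape=abb_ab_a[_]__   (B,_)→(C,a,-1)
state=C head=7 tape=abb_ab_[a]a__   (C,a)→(A,_,+1)
state=A head=8 tape=abb_ab__[a]__   (A,a)→(C,a,+1)
state=C head=9 tape=abb_ab__a[_]_   (C,_)→(B,_,+1)
state=B head=10 tape=abb_ab__a_[_]   (B,_)→(C,a,-1)
state=C head=9 tape=abb_ab__a[_]a   (C,_)→(B,_,+1)
state=B head=10 tape=abb_ab__a_[a]
At halt the head is at cell 10.

10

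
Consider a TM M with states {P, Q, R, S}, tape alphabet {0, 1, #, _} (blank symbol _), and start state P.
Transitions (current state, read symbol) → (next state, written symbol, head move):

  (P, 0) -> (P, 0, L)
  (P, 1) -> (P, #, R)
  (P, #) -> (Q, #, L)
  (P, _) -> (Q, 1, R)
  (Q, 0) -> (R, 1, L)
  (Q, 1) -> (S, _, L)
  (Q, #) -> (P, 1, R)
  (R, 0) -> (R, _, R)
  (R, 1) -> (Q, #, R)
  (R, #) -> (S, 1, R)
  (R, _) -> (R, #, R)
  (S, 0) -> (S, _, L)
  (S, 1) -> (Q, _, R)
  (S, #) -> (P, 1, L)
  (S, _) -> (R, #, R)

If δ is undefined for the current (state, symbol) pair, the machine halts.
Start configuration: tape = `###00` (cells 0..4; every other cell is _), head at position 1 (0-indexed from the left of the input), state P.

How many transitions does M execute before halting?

state=P head=1 tape=__#[#]#00   (P,#)→(Q,#,L)
state=Q head=0 tape=__[#]##00   (Q,#)→(P,1,R)
state=P head=1 tape=__1[#]#00   (P,#)→(Q,#,L)
state=Q head=0 tape=__[1]##00   (Q,1)→(S,_,L)
state=S head=-1 tape=_[_]_##00   (S,_)→(R,#,R)
state=R head=0 tape=_#[_]##00   (R,_)→(R,#,R)
state=R head=1 tape=_##[#]#00   (R,#)→(S,1,R)
state=S head=2 tape=_##1[#]00   (S,#)→(P,1,L)
state=P head=1 tape=_##[1]100   (P,1)→(P,#,R)
state=P head=2 tape=_###[1]00   (P,1)→(P,#,R)
state=P head=3 tape=_####[0]0   (P,0)→(P,0,L)
state=P head=2 tape=_###[#]00   (P,#)→(Q,#,L)
state=Q head=1 tape=_##[#]#00   (Q,#)→(P,1,R)
state=P head=2 tape=_##1[#]00   (P,#)→(Q,#,L)
state=Q head=1 tape=_##[1]#00   (Q,1)→(S,_,L)
state=S head=0 tape=_#[#]_#00   (S,#)→(P,1,L)
state=P head=-1 tape=_[#]1_#00   (P,#)→(Q,#,L)
state=Q head=-2 tape=[_]#1_#00
M halts after 17 transitions.

17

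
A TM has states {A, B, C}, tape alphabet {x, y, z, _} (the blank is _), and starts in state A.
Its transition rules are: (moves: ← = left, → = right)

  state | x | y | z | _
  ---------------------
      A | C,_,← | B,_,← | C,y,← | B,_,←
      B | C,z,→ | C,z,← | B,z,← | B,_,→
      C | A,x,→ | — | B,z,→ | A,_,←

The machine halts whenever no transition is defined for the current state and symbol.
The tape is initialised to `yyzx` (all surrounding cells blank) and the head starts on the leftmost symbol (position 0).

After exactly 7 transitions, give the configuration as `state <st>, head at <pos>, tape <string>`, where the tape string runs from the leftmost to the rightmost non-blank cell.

A | __[y]yzx   read y → write _, move ←, go to B
B | _[_]_yzx   read _ → write _, move →, go to B
B | __[_]yzx   read _ → write _, move →, go to B
B | ___[y]zx   read y → write z, move ←, go to C
C | __[_]zzx   read _ → write _, move ←, go to A
A | _[_]_zzx   read _ → write _, move ←, go to B
B | [_]__zzx   read _ → write _, move →, go to B
B | _[_]_zzx
After 7 steps: state B, head at -1, tape zzx.

state B, head at -1, tape zzx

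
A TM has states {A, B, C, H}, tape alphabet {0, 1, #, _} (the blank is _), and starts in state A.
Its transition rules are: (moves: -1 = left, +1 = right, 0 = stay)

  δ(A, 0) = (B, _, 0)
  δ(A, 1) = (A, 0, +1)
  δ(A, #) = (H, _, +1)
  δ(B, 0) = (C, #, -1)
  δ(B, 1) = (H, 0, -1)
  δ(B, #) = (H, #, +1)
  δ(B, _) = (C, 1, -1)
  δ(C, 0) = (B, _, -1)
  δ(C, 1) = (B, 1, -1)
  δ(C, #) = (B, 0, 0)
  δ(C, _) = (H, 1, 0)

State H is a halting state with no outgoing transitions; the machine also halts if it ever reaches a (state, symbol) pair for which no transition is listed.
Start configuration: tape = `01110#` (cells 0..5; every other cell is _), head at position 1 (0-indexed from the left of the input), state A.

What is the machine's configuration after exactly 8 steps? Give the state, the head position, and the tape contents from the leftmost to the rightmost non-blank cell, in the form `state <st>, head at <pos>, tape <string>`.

state=A head=1 tape=0[1]110#   (A,1)→(A,0,+1)
state=A head=2 tape=00[1]10#   (A,1)→(A,0,+1)
state=A head=3 tape=000[1]0#   (A,1)→(A,0,+1)
state=A head=4 tape=0000[0]#   (A,0)→(B,_,0)
state=B head=4 tape=0000[_]#   (B,_)→(C,1,-1)
state=C head=3 tape=000[0]1#   (C,0)→(B,_,-1)
state=B head=2 tape=00[0]_1#   (B,0)→(C,#,-1)
state=C head=1 tape=0[0]#_1#   (C,0)→(B,_,-1)
state=B head=0 tape=[0]_#_1#
After 8 steps: state B, head at 0, tape 0_#_1#.

state B, head at 0, tape 0_#_1#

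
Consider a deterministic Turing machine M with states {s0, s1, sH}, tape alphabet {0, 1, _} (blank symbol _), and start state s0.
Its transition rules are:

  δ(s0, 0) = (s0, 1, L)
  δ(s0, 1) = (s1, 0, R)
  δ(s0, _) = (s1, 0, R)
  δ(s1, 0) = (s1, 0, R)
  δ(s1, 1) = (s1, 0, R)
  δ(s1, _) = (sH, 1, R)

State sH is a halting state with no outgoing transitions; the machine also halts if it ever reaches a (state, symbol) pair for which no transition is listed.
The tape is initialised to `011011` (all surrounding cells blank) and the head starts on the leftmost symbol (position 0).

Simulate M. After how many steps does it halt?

9

state=s0 head=0 tape=_[0]11011__   (s0,0)→(s0,1,L)
state=s0 head=-1 tape=[_]111011__   (s0,_)→(s1,0,R)
state=s1 head=0 tape=0[1]11011__   (s1,1)→(s1,0,R)
state=s1 head=1 tape=00[1]1011__   (s1,1)→(s1,0,R)
state=s1 head=2 tape=000[1]011__   (s1,1)→(s1,0,R)
state=s1 head=3 tape=0000[0]11__   (s1,0)→(s1,0,R)
state=s1 head=4 tape=00000[1]1__   (s1,1)→(s1,0,R)
state=s1 head=5 tape=000000[1]__   (s1,1)→(s1,0,R)
state=s1 head=6 tape=0000000[_]_   (s1,_)→(sH,1,R)
state=sH head=7 tape=00000001[_]
M halts after 9 transitions.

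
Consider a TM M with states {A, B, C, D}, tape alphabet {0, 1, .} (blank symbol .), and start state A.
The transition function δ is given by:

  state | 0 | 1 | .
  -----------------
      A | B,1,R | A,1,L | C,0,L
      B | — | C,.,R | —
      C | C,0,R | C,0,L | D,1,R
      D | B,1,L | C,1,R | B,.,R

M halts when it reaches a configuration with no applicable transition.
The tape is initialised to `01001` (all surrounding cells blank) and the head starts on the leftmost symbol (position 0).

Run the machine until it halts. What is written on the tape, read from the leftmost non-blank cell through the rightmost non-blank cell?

state=A head=0 tape=[0]1001...   (A,0)→(B,1,R)
state=B head=1 tape=1[1]001...   (B,1)→(C,.,R)
state=C head=2 tape=1.[0]01...   (C,0)→(C,0,R)
state=C head=3 tape=1.0[0]1...   (C,0)→(C,0,R)
state=C head=4 tape=1.00[1]...   (C,1)→(C,0,L)
state=C head=3 tape=1.0[0]0...   (C,0)→(C,0,R)
state=C head=4 tape=1.00[0]...   (C,0)→(C,0,R)
state=C head=5 tape=1.000[.]..   (C,.)→(D,1,R)
state=D head=6 tape=1.0001[.].   (D,.)→(B,.,R)
state=B head=7 tape=1.0001.[.]
The non-blank tape span at halt is 1.0001.

1.0001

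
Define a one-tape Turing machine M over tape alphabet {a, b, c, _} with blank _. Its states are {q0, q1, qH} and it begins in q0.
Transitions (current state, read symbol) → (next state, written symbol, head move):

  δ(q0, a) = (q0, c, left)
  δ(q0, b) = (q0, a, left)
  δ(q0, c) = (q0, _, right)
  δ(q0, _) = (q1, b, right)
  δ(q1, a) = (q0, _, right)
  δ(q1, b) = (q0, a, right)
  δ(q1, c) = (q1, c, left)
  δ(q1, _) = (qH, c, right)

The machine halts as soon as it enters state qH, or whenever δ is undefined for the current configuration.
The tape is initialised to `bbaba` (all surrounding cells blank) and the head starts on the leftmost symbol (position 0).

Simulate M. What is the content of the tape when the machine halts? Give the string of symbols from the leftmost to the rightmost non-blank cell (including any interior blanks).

bbaba_bc

state=q0 head=0 tape=_[b]baba___   (q0,b)→(q0,a,left)
state=q0 head=-1 tape=[_]ababa___   (q0,_)→(q1,b,right)
state=q1 head=0 tape=b[a]baba___   (q1,a)→(q0,_,right)
state=q0 head=1 tape=b_[b]aba___   (q0,b)→(q0,a,left)
state=q0 head=0 tape=b[_]aaba___   (q0,_)→(q1,b,right)
state=q1 head=1 tape=bb[a]aba___   (q1,a)→(q0,_,right)
state=q0 head=2 tape=bb_[a]ba___   (q0,a)→(q0,c,left)
state=q0 head=1 tape=bb[_]cba___   (q0,_)→(q1,b,right)
state=q1 head=2 tape=bbb[c]ba___   (q1,c)→(q1,c,left)
state=q1 head=1 tape=bb[b]cba___   (q1,b)→(q0,a,right)
state=q0 head=2 tape=bba[c]ba___   (q0,c)→(q0,_,right)
state=q0 head=3 tape=bba_[b]a___   (q0,b)→(q0,a,left)
state=q0 head=2 tape=bba[_]aa___   (q0,_)→(q1,b,right)
state=q1 head=3 tape=bbab[a]a___   (q1,a)→(q0,_,right)
state=q0 head=4 tape=bbab_[a]___   (q0,a)→(q0,c,left)
state=q0 head=3 tape=bbab[_]c___   (q0,_)→(q1,b,right)
state=q1 head=4 tape=bbabb[c]___   (q1,c)→(q1,c,left)
state=q1 head=3 tape=bbab[b]c___   (q1,b)→(q0,a,right)
state=q0 head=4 tape=bbaba[c]___   (q0,c)→(q0,_,right)
state=q0 head=5 tape=bbaba_[_]__   (q0,_)→(q1,b,right)
state=q1 head=6 tape=bbaba_b[_]_   (q1,_)→(qH,c,right)
state=qH head=7 tape=bbaba_bc[_]
The non-blank tape span at halt is bbaba_bc.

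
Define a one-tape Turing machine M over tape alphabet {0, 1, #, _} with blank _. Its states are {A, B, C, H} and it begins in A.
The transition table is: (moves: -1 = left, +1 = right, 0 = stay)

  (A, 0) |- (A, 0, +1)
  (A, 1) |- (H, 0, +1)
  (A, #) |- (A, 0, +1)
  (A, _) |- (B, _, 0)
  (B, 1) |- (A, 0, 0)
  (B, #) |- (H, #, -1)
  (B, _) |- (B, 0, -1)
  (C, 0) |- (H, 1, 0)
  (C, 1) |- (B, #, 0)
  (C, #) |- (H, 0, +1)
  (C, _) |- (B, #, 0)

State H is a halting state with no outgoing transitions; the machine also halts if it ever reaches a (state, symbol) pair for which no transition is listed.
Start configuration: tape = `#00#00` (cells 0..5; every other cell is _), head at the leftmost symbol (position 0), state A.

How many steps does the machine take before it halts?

8

A | [#]00#00_   read # → write 0, move +1, go to A
A | 0[0]0#00_   read 0 → write 0, move +1, go to A
A | 00[0]#00_   read 0 → write 0, move +1, go to A
A | 000[#]00_   read # → write 0, move +1, go to A
A | 0000[0]0_   read 0 → write 0, move +1, go to A
A | 00000[0]_   read 0 → write 0, move +1, go to A
A | 000000[_]   read _ → write _, move 0, go to B
B | 000000[_]   read _ → write 0, move -1, go to B
B | 00000[0]0
M halts after 8 transitions.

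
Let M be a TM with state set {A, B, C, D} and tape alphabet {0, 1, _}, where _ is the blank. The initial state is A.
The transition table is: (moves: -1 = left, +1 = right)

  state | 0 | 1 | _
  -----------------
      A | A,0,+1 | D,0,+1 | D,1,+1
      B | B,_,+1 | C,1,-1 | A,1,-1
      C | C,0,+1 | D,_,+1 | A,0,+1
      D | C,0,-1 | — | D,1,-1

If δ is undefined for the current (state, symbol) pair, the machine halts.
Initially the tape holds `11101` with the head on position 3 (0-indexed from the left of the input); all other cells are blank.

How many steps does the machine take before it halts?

13

state=A head=3 tape=111[0]1__   (A,0)→(A,0,+1)
state=A head=4 tape=1110[1]__   (A,1)→(D,0,+1)
state=D head=5 tape=11100[_]_   (D,_)→(D,1,-1)
state=D head=4 tape=1110[0]1_   (D,0)→(C,0,-1)
state=C head=3 tape=111[0]01_   (C,0)→(C,0,+1)
state=C head=4 tape=1110[0]1_   (C,0)→(C,0,+1)
state=C head=5 tape=11100[1]_   (C,1)→(D,_,+1)
state=D head=6 tape=11100_[_]   (D,_)→(D,1,-1)
state=D head=5 tape=11100[_]1   (D,_)→(D,1,-1)
state=D head=4 tape=1110[0]11   (D,0)→(C,0,-1)
state=C head=3 tape=111[0]011   (C,0)→(C,0,+1)
state=C head=4 tape=1110[0]11   (C,0)→(C,0,+1)
state=C head=5 tape=11100[1]1   (C,1)→(D,_,+1)
state=D head=6 tape=11100_[1]
M halts after 13 transitions.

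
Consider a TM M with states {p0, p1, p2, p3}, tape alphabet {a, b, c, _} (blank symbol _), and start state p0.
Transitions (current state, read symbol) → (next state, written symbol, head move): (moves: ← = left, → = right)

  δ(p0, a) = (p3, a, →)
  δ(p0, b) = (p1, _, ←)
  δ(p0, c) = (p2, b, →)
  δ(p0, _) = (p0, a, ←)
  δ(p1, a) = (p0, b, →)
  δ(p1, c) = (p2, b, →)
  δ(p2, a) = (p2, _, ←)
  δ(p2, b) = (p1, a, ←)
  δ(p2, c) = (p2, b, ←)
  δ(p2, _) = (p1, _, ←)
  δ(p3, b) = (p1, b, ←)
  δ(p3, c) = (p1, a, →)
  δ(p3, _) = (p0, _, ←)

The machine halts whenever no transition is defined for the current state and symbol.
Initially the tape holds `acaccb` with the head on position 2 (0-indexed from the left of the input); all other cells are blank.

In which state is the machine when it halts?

p1

p0 | ac[a]ccb   read a → write a, move →, go to p3
p3 | aca[c]cb   read c → write a, move →, go to p1
p1 | acaa[c]b   read c → write b, move →, go to p2
p2 | acaab[b]   read b → write a, move ←, go to p1
p1 | acaa[b]a
No transition is defined for (p1, b); M halts in state p1.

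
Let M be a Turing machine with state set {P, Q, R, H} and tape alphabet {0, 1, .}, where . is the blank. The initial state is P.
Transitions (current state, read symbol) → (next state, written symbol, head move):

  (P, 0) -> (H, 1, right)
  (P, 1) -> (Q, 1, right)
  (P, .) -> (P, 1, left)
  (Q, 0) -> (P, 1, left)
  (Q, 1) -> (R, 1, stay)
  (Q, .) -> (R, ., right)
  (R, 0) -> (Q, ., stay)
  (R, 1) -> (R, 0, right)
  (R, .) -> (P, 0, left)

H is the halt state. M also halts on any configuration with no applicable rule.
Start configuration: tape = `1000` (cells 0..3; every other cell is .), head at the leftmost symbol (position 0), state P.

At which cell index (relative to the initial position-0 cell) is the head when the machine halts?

2

P | [1]000.   read 1 → write 1, move right, go to Q
Q | 1[0]00.   read 0 → write 1, move left, go to P
P | [1]100.   read 1 → write 1, move right, go to Q
Q | 1[1]00.   read 1 → write 1, move stay, go to R
R | 1[1]00.   read 1 → write 0, move right, go to R
R | 10[0]0.   read 0 → write ., move stay, go to Q
Q | 10[.]0.   read . → write ., move right, go to R
R | 10.[0].   read 0 → write ., move stay, go to Q
Q | 10.[.].   read . → write ., move right, go to R
R | 10..[.]   read . → write 0, move left, go to P
P | 10.[.]0   read . → write 1, move left, go to P
P | 10[.]10   read . → write 1, move left, go to P
P | 1[0]110   read 0 → write 1, move right, go to H
H | 11[1]10
At halt the head is at cell 2.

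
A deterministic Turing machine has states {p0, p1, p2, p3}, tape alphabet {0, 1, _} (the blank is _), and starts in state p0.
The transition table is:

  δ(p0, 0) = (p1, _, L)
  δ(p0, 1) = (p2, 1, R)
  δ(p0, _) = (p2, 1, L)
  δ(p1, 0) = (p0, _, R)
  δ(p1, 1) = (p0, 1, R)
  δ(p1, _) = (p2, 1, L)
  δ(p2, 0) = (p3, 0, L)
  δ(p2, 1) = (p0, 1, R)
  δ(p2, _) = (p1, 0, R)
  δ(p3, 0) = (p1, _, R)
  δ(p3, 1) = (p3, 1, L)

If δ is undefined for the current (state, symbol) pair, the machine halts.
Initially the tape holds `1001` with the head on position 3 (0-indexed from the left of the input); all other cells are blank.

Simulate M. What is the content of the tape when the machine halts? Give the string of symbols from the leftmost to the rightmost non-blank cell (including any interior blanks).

10_111101

p0 | 100[1]_____   read 1 → write 1, move R, go to p2
p2 | 1001[_]____   read _ → write 0, move R, go to p1
p1 | 10010[_]___   read _ → write 1, move L, go to p2
p2 | 1001[0]1___   read 0 → write 0, move L, go to p3
p3 | 100[1]01___   read 1 → write 1, move L, go to p3
p3 | 10[0]101___   read 0 → write _, move R, go to p1
p1 | 10_[1]01___   read 1 → write 1, move R, go to p0
p0 | 10_1[0]1___   read 0 → write _, move L, go to p1
p1 | 10_[1]_1___   read 1 → write 1, move R, go to p0
p0 | 10_1[_]1___   read _ → write 1, move L, go to p2
p2 | 10_[1]11___   read 1 → write 1, move R, go to p0
p0 | 10_1[1]1___   read 1 → write 1, move R, go to p2
p2 | 10_11[1]___   read 1 → write 1, move R, go to p0
p0 | 10_111[_]__   read _ → write 1, move L, go to p2
p2 | 10_11[1]1__   read 1 → write 1, move R, go to p0
p0 | 10_111[1]__   read 1 → write 1, move R, go to p2
p2 | 10_1111[_]_   read _ → write 0, move R, go to p1
p1 | 10_11110[_]   read _ → write 1, move L, go to p2
p2 | 10_1111[0]1   read 0 → write 0, move L, go to p3
p3 | 10_111[1]01   read 1 → write 1, move L, go to p3
p3 | 10_11[1]101   read 1 → write 1, move L, go to p3
p3 | 10_1[1]1101   read 1 → write 1, move L, go to p3
p3 | 10_[1]11101   read 1 → write 1, move L, go to p3
p3 | 10[_]111101
The non-blank tape span at halt is 10_111101.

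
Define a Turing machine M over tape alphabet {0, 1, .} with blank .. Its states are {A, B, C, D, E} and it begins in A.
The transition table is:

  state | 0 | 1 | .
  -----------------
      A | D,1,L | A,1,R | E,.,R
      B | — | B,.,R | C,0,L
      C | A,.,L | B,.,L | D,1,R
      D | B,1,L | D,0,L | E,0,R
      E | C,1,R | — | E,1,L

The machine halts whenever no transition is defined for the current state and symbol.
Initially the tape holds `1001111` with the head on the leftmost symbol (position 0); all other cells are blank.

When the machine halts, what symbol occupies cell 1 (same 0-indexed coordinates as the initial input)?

A | .[1]001111   read 1 → write 1, move R, go to A
A | .1[0]01111   read 0 → write 1, move L, go to D
D | .[1]101111   read 1 → write 0, move L, go to D
D | [.]0101111   read . → write 0, move R, go to E
E | 0[0]101111   read 0 → write 1, move R, go to C
C | 01[1]01111   read 1 → write ., move L, go to B
B | 0[1].01111   read 1 → write ., move R, go to B
B | 0.[.]01111   read . → write 0, move L, go to C
C | 0[.]001111   read . → write 1, move R, go to D
D | 01[0]01111   read 0 → write 1, move L, go to B
B | 0[1]101111   read 1 → write ., move R, go to B
B | 0.[1]01111   read 1 → write ., move R, go to B
B | 0..[0]1111
Cell 1 holds . when M halts.

.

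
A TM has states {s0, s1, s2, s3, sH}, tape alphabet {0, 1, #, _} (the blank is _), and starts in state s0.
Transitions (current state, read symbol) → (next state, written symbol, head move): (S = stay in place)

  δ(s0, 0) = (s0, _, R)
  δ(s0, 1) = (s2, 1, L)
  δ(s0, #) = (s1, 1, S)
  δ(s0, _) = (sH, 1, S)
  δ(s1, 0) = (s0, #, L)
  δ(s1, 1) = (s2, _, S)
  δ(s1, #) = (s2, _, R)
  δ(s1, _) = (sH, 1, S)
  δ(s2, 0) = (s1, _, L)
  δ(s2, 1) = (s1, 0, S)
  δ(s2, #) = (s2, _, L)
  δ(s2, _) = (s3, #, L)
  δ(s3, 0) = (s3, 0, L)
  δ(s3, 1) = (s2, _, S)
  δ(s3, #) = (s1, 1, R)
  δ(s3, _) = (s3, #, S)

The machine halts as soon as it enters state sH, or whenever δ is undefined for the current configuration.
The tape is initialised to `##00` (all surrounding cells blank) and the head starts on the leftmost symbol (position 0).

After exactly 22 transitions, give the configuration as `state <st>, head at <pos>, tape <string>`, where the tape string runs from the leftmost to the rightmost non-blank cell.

state s3, head at -3, tape 1#___00

state=s0 head=0 tape=___[#]#00   (s0,#)→(s1,1,S)
state=s1 head=0 tape=___[1]#00   (s1,1)→(s2,_,S)
state=s2 head=0 tape=___[_]#00   (s2,_)→(s3,#,L)
state=s3 head=-1 tape=__[_]##00   (s3,_)→(s3,#,S)
state=s3 head=-1 tape=__[#]##00   (s3,#)→(s1,1,R)
state=s1 head=0 tape=__1[#]#00   (s1,#)→(s2,_,R)
state=s2 head=1 tape=__1_[#]00   (s2,#)→(s2,_,L)
state=s2 head=0 tape=__1[_]_00   (s2,_)→(s3,#,L)
state=s3 head=-1 tape=__[1]#_00   (s3,1)→(s2,_,S)
state=s2 head=-1 tape=__[_]#_00   (s2,_)→(s3,#,L)
state=s3 head=-2 tape=_[_]##_00   (s3,_)→(s3,#,S)
state=s3 head=-2 tape=_[#]##_00   (s3,#)→(s1,1,R)
state=s1 head=-1 tape=_1[#]#_00   (s1,#)→(s2,_,R)
state=s2 head=0 tape=_1_[#]_00   (s2,#)→(s2,_,L)
state=s2 head=-1 tape=_1[_]__00   (s2,_)→(s3,#,L)
state=s3 head=-2 tape=_[1]#__00   (s3,1)→(s2,_,S)
state=s2 head=-2 tape=_[_]#__00   (s2,_)→(s3,#,L)
state=s3 head=-3 tape=[_]##__00   (s3,_)→(s3,#,S)
state=s3 head=-3 tape=[#]##__00   (s3,#)→(s1,1,R)
state=s1 head=-2 tape=1[#]#__00   (s1,#)→(s2,_,R)
state=s2 head=-1 tape=1_[#]__00   (s2,#)→(s2,_,L)
state=s2 head=-2 tape=1[_]___00   (s2,_)→(s3,#,L)
state=s3 head=-3 tape=[1]#___00
After 22 steps: state s3, head at -3, tape 1#___00.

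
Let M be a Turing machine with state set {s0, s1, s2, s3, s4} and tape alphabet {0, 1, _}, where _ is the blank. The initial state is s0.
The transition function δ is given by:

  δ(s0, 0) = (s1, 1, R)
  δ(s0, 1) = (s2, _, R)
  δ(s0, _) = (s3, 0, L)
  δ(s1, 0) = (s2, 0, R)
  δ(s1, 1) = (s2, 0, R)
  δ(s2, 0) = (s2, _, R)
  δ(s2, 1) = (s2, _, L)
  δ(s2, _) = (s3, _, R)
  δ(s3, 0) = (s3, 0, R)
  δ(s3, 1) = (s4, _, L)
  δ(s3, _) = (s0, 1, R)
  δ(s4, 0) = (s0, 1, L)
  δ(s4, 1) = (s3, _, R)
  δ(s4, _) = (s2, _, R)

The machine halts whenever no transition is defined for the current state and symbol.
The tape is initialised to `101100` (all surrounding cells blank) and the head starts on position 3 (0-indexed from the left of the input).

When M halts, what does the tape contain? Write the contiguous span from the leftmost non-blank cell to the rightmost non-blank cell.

101___1110_11

s0 | 101[1]00________   read 1 → write _, move R, go to s2
s2 | 101_[0]0________   read 0 → write _, move R, go to s2
s2 | 101__[0]________   read 0 → write _, move R, go to s2
s2 | 101___[_]_______   read _ → write _, move R, go to s3
s3 | 101____[_]______   read _ → write 1, move R, go to s0
s0 | 101____1[_]_____   read _ → write 0, move L, go to s3
s3 | 101____[1]0_____   read 1 → write _, move L, go to s4
s4 | 101___[_]_0_____   read _ → write _, move R, go to s2
s2 | 101____[_]0_____   read _ → write _, move R, go to s3
s3 | 101_____[0]_____   read 0 → write 0, move R, go to s3
s3 | 101_____0[_]____   read _ → write 1, move R, go to s0
s0 | 101_____01[_]___   read _ → write 0, move L, go to s3
s3 | 101_____0[1]0___   read 1 → write _, move L, go to s4
s4 | 101_____[0]_0___   read 0 → write 1, move L, go to s0
s0 | 101____[_]1_0___   read _ → write 0, move L, go to s3
s3 | 101___[_]01_0___   read _ → write 1, move R, go to s0
s0 | 101___1[0]1_0___   read 0 → write 1, move R, go to s1
s1 | 101___11[1]_0___   read 1 → write 0, move R, go to s2
s2 | 101___110[_]0___   read _ → write _, move R, go to s3
s3 | 101___110_[0]___   read 0 → write 0, move R, go to s3
s3 | 101___110_0[_]__   read _ → write 1, move R, go to s0
s0 | 101___110_01[_]_   read _ → write 0, move L, go to s3
s3 | 101___110_0[1]0_   read 1 → write _, move L, go to s4
s4 | 101___110_[0]_0_   read 0 → write 1, move L, go to s0
s0 | 101___110[_]1_0_   read _ → write 0, move L, go to s3
s3 | 101___11[0]01_0_   read 0 → write 0, move R, go to s3
s3 | 101___110[0]1_0_   read 0 → write 0, move R, go to s3
s3 | 101___1100[1]_0_   read 1 → write _, move L, go to s4
s4 | 101___110[0]__0_   read 0 → write 1, move L, go to s0
s0 | 101___11[0]1__0_   read 0 → write 1, move R, go to s1
s1 | 101___111[1]__0_   read 1 → write 0, move R, go to s2
s2 | 101___1110[_]_0_   read _ → write _, move R, go to s3
s3 | 101___1110_[_]0_   read _ → write 1, move R, go to s0
s0 | 101___1110_1[0]_   read 0 → write 1, move R, go to s1
s1 | 101___1110_11[_]
The non-blank tape span at halt is 101___1110_11.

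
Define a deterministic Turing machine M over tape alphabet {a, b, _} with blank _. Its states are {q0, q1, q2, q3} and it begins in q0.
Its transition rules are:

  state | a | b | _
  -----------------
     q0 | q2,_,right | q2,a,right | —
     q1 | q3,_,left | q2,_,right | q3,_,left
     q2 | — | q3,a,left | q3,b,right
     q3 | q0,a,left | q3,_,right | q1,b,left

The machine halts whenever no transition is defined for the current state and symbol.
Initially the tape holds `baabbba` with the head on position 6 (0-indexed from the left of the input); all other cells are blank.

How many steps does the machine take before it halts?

18

q0 | baabbb[a]__   read a → write _, move right, go to q2
q2 | baabbb_[_]_   read _ → write b, move right, go to q3
q3 | baabbb_b[_]   read _ → write b, move left, go to q1
q1 | baabbb_[b]b   read b → write _, move right, go to q2
q2 | baabbb__[b]   read b → write a, move left, go to q3
q3 | baabbb_[_]a   read _ → write b, move left, go to q1
q1 | baabbb[_]ba   read _ → write _, move left, go to q3
q3 | baabb[b]_ba   read b → write _, move right, go to q3
q3 | baabb_[_]ba   read _ → write b, move left, go to q1
q1 | baabb[_]bba   read _ → write _, move left, go to q3
q3 | baab[b]_bba   read b → write _, move right, go to q3
q3 | baab_[_]bba   read _ → write b, move left, go to q1
q1 | baab[_]bbba   read _ → write _, move left, go to q3
q3 | baa[b]_bbba   read b → write _, move right, go to q3
q3 | baa_[_]bbba   read _ → write b, move left, go to q1
q1 | baa[_]bbbba   read _ → write _, move left, go to q3
q3 | ba[a]_bbbba   read a → write a, move left, go to q0
q0 | b[a]a_bbbba   read a → write _, move right, go to q2
q2 | b_[a]_bbbba
M halts after 18 transitions.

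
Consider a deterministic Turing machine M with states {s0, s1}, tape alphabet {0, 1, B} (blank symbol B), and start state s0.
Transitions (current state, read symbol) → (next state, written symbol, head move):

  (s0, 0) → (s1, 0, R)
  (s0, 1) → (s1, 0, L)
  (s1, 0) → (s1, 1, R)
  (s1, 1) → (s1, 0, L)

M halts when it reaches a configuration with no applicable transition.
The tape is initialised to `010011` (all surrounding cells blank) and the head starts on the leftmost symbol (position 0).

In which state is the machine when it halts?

s0 | B[0]10011   read 0 → write 0, move R, go to s1
s1 | B0[1]0011   read 1 → write 0, move L, go to s1
s1 | B[0]00011   read 0 → write 1, move R, go to s1
s1 | B1[0]0011   read 0 → write 1, move R, go to s1
s1 | B11[0]011   read 0 → write 1, move R, go to s1
s1 | B111[0]11   read 0 → write 1, move R, go to s1
s1 | B1111[1]1   read 1 → write 0, move L, go to s1
s1 | B111[1]01   read 1 → write 0, move L, go to s1
s1 | B11[1]001   read 1 → write 0, move L, go to s1
s1 | B1[1]0001   read 1 → write 0, move L, go to s1
s1 | B[1]00001   read 1 → write 0, move L, go to s1
s1 | [B]000001
No transition is defined for (s1, B); M halts in state s1.

s1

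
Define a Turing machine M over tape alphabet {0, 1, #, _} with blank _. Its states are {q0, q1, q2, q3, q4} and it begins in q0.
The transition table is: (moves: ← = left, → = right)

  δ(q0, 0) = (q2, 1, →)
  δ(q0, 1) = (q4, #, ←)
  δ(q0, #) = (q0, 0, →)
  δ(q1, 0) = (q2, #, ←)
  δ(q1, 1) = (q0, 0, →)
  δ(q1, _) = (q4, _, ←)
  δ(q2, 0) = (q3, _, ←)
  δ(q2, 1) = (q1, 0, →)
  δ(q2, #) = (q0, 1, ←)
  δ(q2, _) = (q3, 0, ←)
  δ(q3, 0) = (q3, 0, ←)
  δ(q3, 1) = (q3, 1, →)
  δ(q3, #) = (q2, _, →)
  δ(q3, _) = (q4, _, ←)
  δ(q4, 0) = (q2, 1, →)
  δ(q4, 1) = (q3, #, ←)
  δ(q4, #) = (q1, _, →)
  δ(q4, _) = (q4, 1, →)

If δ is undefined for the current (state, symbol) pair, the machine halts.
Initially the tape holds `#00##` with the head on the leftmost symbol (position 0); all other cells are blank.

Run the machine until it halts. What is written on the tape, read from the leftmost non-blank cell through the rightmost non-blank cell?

1_11_##

q0 | __[#]00##   read # → write 0, move →, go to q0
q0 | __0[0]0##   read 0 → write 1, move →, go to q2
q2 | __01[0]##   read 0 → write _, move ←, go to q3
q3 | __0[1]_##   read 1 → write 1, move →, go to q3
q3 | __01[_]##   read _ → write _, move ←, go to q4
q4 | __0[1]_##   read 1 → write #, move ←, go to q3
q3 | __[0]#_##   read 0 → write 0, move ←, go to q3
q3 | _[_]0#_##   read _ → write _, move ←, go to q4
q4 | [_]_0#_##   read _ → write 1, move →, go to q4
q4 | 1[_]0#_##   read _ → write 1, move →, go to q4
q4 | 11[0]#_##   read 0 → write 1, move →, go to q2
q2 | 111[#]_##   read # → write 1, move ←, go to q0
q0 | 11[1]1_##   read 1 → write #, move ←, go to q4
q4 | 1[1]#1_##   read 1 → write #, move ←, go to q3
q3 | [1]##1_##   read 1 → write 1, move →, go to q3
q3 | 1[#]#1_##   read # → write _, move →, go to q2
q2 | 1_[#]1_##   read # → write 1, move ←, go to q0
q0 | 1[_]11_##
The non-blank tape span at halt is 1_11_##.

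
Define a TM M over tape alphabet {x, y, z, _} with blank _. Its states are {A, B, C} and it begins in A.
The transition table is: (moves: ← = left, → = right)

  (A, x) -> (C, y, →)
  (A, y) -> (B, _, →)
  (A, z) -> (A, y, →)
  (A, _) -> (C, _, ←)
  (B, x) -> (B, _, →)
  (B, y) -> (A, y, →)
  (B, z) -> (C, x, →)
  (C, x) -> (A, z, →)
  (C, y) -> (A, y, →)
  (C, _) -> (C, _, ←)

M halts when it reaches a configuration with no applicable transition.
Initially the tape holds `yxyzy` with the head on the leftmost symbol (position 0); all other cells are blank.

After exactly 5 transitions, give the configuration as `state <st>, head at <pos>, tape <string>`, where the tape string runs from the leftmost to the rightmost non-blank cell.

state=A head=0 tape=[y]xyzy_   (A,y)→(B,_,→)
state=B head=1 tape=_[x]yzy_   (B,x)→(B,_,→)
state=B head=2 tape=__[y]zy_   (B,y)→(A,y,→)
state=A head=3 tape=__y[z]y_   (A,z)→(A,y,→)
state=A head=4 tape=__yy[y]_   (A,y)→(B,_,→)
state=B head=5 tape=__yy_[_]
After 5 steps: state B, head at 5, tape yy.

state B, head at 5, tape yy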